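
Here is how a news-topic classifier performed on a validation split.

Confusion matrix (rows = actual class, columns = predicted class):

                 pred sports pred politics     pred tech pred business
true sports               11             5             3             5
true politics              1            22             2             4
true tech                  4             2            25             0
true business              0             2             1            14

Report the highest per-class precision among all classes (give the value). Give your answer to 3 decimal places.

Per-class precision (TP/(TP+FP)):
  sports: TP=11, FP=1+4+0=5 → 11/16 = 0.6875
  politics: TP=22, FP=5+2+2=9 → 22/31 = 0.7097
  tech: TP=25, FP=3+2+1=6 → 25/31 = 0.8065
  business: TP=14, FP=5+4+0=9 → 14/23 = 0.6087
Highest is class 'tech' with precision = 0.806.

0.806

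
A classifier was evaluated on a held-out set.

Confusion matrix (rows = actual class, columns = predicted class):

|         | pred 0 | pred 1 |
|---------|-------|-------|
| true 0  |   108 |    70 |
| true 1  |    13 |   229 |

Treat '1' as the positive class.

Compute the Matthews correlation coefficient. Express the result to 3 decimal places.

0.603

MCC = (TP·TN − FP·FN) / √((TP+FP)(TP+FN)(TN+FP)(TN+FN))
Numerator = 229·108 − 70·13 = 23822
Denominator = √(299·242·178·121) = √1558446604 = 39477.1656
MCC = 23822 / 39477.1656 = 0.603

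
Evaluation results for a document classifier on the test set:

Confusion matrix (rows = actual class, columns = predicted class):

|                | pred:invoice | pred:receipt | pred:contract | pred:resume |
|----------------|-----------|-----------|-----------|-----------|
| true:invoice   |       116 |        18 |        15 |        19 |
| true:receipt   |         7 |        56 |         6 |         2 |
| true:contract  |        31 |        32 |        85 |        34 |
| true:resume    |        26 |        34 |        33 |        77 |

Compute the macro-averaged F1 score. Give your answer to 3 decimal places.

0.559

Per-class F1 score (2·TP/(2·TP+FP+FN)):
  invoice: TP=116, FP=7+31+26=64, FN=18+15+19=52 → 232/348 = 0.6667
  receipt: TP=56, FP=18+32+34=84, FN=7+6+2=15 → 112/211 = 0.5308
  contract: TP=85, FP=15+6+33=54, FN=31+32+34=97 → 170/321 = 0.5296
  resume: TP=77, FP=19+2+34=55, FN=26+34+33=93 → 154/302 = 0.5099
Macro-F1 score = mean = (0.6667 + 0.5308 + 0.5296 + 0.5099) / 4 = 0.559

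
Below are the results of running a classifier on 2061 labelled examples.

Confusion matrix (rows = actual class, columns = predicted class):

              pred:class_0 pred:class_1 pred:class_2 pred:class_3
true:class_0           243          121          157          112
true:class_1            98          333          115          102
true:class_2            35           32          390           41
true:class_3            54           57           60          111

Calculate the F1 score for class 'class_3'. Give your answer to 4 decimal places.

0.3426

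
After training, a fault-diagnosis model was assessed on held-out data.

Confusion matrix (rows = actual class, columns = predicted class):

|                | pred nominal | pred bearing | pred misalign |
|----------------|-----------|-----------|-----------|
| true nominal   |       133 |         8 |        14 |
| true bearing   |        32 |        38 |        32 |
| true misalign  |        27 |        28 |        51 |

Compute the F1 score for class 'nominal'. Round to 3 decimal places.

One-vs-rest for 'nominal': TP = diagonal; FP = other classes predicted 'nominal'; FN = 'nominal' predicted as other.
F1 score = 2·TP/(2·TP+FP+FN).
nominal: TP=133, FP=32+27=59, FN=8+14=22 → 266/347 = 0.7666

0.767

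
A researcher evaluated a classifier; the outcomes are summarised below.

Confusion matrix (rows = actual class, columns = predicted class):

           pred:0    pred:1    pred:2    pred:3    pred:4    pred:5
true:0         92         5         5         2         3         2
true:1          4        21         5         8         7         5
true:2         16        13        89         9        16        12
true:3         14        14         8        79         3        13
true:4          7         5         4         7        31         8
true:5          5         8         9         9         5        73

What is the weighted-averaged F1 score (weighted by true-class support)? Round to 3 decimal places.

Per-class F1 score (2·TP/(2·TP+FP+FN)):
  0: TP=92, FP=4+16+14+7+5=46, FN=5+5+2+3+2=17 → 184/247 = 0.7449
  1: TP=21, FP=5+13+14+5+8=45, FN=4+5+8+7+5=29 → 42/116 = 0.3621
  2: TP=89, FP=5+5+8+4+9=31, FN=16+13+9+16+12=66 → 178/275 = 0.6473
  3: TP=79, FP=2+8+9+7+9=35, FN=14+14+8+3+13=52 → 158/245 = 0.6449
  4: TP=31, FP=3+7+16+3+5=34, FN=7+5+4+7+8=31 → 62/127 = 0.4882
  5: TP=73, FP=2+5+12+13+8=40, FN=5+8+9+9+5=36 → 146/222 = 0.6577
Weighted-F1 score = Σ (supportᵢ/N)·F1 scoreᵢ with N=616: (109/616)·0.7449 + (50/616)·0.3621 + (155/616)·0.6473 + (131/616)·0.6449 + (62/616)·0.4882 + (109/616)·0.6577 = 0.627

0.627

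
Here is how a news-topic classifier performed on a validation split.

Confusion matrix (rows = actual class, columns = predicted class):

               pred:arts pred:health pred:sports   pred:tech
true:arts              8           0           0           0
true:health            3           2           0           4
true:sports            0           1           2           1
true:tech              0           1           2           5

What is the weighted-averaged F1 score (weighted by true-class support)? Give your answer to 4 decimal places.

Per-class F1 score (2·TP/(2·TP+FP+FN)):
  arts: TP=8, FP=3+0+0=3, FN=0+0+0=0 → 16/19 = 0.84211
  health: TP=2, FP=0+1+1=2, FN=3+0+4=7 → 4/13 = 0.30769
  sports: TP=2, FP=0+0+2=2, FN=0+1+1=2 → 4/8 = 0.50000
  tech: TP=5, FP=0+4+1=5, FN=0+1+2=3 → 10/18 = 0.55556
Weighted-F1 score = Σ (supportᵢ/N)·F1 scoreᵢ with N=29: (8/29)·0.84211 + (9/29)·0.30769 + (4/29)·0.50000 + (8/29)·0.55556 = 0.5500

0.5500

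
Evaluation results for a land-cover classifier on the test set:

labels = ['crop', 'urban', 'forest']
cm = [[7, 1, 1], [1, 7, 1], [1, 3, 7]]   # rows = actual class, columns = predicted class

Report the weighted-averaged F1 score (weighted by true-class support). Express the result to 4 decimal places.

Per-class F1 score (2·TP/(2·TP+FP+FN)):
  crop: TP=7, FP=1+1=2, FN=1+1=2 → 14/18 = 0.77778
  urban: TP=7, FP=1+3=4, FN=1+1=2 → 14/20 = 0.70000
  forest: TP=7, FP=1+1=2, FN=1+3=4 → 14/20 = 0.70000
Weighted-F1 score = Σ (supportᵢ/N)·F1 scoreᵢ with N=29: (9/29)·0.77778 + (9/29)·0.70000 + (11/29)·0.70000 = 0.7241

0.7241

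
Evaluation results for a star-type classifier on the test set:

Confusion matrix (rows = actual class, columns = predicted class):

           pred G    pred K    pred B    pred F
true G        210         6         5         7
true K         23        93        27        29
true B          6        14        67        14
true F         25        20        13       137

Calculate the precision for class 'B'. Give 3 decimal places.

Take TP from the diagonal, FP from the rest of the 'B' prediction marginal, FN from the rest of the 'B' actual marginal.
precision = TP/(TP+FP).
B: TP=67, FP=5+27+13=45 → 67/112 = 0.5982

0.598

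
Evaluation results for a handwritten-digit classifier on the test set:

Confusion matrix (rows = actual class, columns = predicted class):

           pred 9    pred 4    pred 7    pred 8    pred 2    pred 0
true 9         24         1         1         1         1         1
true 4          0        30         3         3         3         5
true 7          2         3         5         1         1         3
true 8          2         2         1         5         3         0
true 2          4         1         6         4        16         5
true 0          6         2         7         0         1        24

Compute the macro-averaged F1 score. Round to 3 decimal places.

Per-class F1 score (2·TP/(2·TP+FP+FN)):
  9: TP=24, FP=0+2+2+4+6=14, FN=1+1+1+1+1=5 → 48/67 = 0.7164
  4: TP=30, FP=1+3+2+1+2=9, FN=0+3+3+3+5=14 → 60/83 = 0.7229
  7: TP=5, FP=1+3+1+6+7=18, FN=2+3+1+1+3=10 → 10/38 = 0.2632
  8: TP=5, FP=1+3+1+4+0=9, FN=2+2+1+3+0=8 → 10/27 = 0.3704
  2: TP=16, FP=1+3+1+3+1=9, FN=4+1+6+4+5=20 → 32/61 = 0.5246
  0: TP=24, FP=1+5+3+0+5=14, FN=6+2+7+0+1=16 → 48/78 = 0.6154
Macro-F1 score = mean = (0.7164 + 0.7229 + 0.2632 + 0.3704 + 0.5246 + 0.6154) / 6 = 0.535

0.535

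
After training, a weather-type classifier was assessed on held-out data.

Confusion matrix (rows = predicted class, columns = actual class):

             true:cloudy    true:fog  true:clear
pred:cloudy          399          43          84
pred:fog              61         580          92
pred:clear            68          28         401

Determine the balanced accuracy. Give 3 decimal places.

0.781

Balanced accuracy = mean of per-class recall.
  cloudy: recall = 399/528 = 0.7557
  fog: recall = 580/651 = 0.8909
  clear: recall = 401/577 = 0.6950
Mean = (0.7557 + 0.8909 + 0.6950) / 3 = 0.781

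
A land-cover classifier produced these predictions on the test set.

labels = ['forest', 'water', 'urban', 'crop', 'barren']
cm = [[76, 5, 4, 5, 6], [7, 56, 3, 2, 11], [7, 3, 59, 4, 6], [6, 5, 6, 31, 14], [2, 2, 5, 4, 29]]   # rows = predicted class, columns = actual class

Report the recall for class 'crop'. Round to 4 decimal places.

Treat 'crop' as positive and all other classes as negative.
recall = TP/(TP+FN).
crop: TP=31, FN=5+2+4+4=15 → 31/46 = 0.67391

0.6739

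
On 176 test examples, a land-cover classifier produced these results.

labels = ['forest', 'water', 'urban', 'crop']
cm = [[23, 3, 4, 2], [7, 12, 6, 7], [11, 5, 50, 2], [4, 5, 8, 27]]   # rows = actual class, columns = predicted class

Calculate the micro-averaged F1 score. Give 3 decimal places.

0.636

Micro-averaging pools counts across classes: ΣTP=112, ΣFP=64, ΣFN=64.
Micro-F1 score = 2·TP/(2·TP+FP+FN) on pooled counts = 0.636 (equals overall accuracy in single-label multiclass).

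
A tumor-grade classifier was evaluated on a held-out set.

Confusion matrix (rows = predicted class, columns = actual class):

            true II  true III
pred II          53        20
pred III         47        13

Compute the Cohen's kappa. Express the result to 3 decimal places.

-0.060

Observed agreement pₒ = trace/N = 66/133 = 0.4962
Expected agreement pₑ = Σ (rowᵢ·colᵢ)/N² = (100·73 + 33·60)/133² = 0.5246
κ = (pₒ − pₑ)/(1 − pₑ) = (0.4962 − 0.5246)/(1 − 0.5246) = -0.060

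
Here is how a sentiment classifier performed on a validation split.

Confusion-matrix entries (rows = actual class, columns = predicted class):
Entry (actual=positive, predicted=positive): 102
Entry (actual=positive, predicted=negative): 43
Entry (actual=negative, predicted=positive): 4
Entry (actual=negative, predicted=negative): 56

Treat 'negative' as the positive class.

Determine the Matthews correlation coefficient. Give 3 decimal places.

MCC = (TP·TN − FP·FN) / √((TP+FP)(TP+FN)(TN+FP)(TN+FN))
Numerator = 56·102 − 43·4 = 5540
Denominator = √(99·60·145·106) = √91297800 = 9554.9882
MCC = 5540 / 9554.9882 = 0.580

0.580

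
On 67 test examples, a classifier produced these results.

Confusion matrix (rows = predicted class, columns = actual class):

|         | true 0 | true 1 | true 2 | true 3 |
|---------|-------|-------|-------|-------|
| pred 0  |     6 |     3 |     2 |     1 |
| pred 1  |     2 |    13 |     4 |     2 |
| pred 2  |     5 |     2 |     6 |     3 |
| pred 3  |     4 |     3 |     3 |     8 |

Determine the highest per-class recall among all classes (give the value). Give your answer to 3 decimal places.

Per-class recall (TP/(TP+FN)):
  0: TP=6, FN=2+5+4=11 → 6/17 = 0.3529
  1: TP=13, FN=3+2+3=8 → 13/21 = 0.6190
  2: TP=6, FN=2+4+3=9 → 6/15 = 0.4000
  3: TP=8, FN=1+2+3=6 → 8/14 = 0.5714
Highest is class '1' with recall = 0.619.

0.619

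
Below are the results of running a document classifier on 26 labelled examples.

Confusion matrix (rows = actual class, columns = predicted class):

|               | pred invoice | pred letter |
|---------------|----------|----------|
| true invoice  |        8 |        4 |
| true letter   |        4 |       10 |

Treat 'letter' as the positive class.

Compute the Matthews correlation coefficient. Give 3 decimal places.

MCC = (TP·TN − FP·FN) / √((TP+FP)(TP+FN)(TN+FP)(TN+FN))
Numerator = 10·8 − 4·4 = 64
Denominator = √(14·14·12·12) = √28224 = 168.0000
MCC = 64 / 168.0000 = 0.381

0.381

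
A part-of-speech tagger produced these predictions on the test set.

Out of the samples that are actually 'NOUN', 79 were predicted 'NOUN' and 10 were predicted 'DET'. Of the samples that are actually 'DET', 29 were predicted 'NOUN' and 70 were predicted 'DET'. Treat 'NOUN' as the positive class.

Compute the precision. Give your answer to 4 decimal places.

Precision = TP/(TP+FP) = 79/(79+29) = 79/108 = 0.7315

0.7315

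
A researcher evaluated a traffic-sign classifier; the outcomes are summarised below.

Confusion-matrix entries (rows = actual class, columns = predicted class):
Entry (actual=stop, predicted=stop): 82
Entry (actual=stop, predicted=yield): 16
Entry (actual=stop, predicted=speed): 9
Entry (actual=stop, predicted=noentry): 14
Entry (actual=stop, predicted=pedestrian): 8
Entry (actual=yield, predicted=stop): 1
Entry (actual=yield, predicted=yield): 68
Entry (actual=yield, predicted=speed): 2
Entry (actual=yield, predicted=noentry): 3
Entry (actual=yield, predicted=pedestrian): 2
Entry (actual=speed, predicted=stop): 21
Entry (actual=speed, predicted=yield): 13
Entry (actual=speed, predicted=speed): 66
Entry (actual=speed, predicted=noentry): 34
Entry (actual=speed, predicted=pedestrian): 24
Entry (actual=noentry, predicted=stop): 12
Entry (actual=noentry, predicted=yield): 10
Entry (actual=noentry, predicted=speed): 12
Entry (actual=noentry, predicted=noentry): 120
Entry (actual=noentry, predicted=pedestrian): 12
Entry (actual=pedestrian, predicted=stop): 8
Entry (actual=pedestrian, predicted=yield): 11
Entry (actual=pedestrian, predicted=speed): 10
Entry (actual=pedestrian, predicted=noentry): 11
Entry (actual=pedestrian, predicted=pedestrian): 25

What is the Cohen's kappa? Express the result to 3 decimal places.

0.501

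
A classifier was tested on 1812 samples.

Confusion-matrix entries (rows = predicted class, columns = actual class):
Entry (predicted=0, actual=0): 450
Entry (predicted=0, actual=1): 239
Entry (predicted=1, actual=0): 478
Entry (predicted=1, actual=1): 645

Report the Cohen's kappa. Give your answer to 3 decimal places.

Observed agreement pₒ = trace/N = 1095/1812 = 0.6043
Expected agreement pₑ = Σ (rowᵢ·colᵢ)/N² = (928·689 + 884·1123)/1812² = 0.4971
κ = (pₒ − pₑ)/(1 − pₑ) = (0.6043 − 0.4971)/(1 − 0.4971) = 0.213

0.213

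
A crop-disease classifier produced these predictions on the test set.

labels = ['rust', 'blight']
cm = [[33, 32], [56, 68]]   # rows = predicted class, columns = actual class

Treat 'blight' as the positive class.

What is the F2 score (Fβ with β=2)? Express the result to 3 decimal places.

0.649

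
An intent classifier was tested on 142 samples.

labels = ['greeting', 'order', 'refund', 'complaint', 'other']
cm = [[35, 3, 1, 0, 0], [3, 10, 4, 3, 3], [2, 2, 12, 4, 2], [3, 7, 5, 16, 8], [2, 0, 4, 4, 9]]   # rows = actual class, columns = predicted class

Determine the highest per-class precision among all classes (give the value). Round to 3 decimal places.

Per-class precision (TP/(TP+FP)):
  greeting: TP=35, FP=3+2+3+2=10 → 35/45 = 0.7778
  order: TP=10, FP=3+2+7+0=12 → 10/22 = 0.4545
  refund: TP=12, FP=1+4+5+4=14 → 12/26 = 0.4615
  complaint: TP=16, FP=0+3+4+4=11 → 16/27 = 0.5926
  other: TP=9, FP=0+3+2+8=13 → 9/22 = 0.4091
Highest is class 'greeting' with precision = 0.778.

0.778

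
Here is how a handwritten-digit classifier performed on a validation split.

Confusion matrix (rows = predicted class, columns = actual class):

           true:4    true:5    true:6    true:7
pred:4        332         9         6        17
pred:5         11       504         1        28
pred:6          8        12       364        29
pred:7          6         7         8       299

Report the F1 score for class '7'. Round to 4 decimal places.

0.8629

One-vs-rest for '7': TP = diagonal; FP = other classes predicted '7'; FN = '7' predicted as other.
F1 score = 2·TP/(2·TP+FP+FN).
7: TP=299, FP=6+7+8=21, FN=17+28+29=74 → 598/693 = 0.86291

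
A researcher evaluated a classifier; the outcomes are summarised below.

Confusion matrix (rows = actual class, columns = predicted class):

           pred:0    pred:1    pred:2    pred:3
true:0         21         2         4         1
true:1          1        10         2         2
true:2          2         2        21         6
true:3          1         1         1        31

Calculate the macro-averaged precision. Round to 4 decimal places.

0.7579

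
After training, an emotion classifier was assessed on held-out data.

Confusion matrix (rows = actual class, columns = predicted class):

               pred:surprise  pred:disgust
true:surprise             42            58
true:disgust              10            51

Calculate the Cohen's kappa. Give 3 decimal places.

Observed agreement pₒ = trace/N = 93/161 = 0.5776
Expected agreement pₑ = Σ (rowᵢ·colᵢ)/N² = (100·52 + 61·109)/161² = 0.4571
κ = (pₒ − pₑ)/(1 − pₑ) = (0.5776 − 0.4571)/(1 − 0.4571) = 0.222

0.222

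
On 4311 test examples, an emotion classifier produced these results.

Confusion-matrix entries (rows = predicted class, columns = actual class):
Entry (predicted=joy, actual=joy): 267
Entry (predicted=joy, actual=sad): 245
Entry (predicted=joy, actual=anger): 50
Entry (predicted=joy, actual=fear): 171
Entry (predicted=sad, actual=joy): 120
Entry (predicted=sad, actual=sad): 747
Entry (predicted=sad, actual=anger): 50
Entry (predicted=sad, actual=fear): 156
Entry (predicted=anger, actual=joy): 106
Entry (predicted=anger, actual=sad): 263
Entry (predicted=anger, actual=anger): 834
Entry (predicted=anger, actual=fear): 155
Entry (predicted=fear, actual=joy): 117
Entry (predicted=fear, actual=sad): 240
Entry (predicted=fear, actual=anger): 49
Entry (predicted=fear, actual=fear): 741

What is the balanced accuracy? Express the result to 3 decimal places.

0.598

Balanced accuracy = mean of per-class recall.
  joy: recall = 267/610 = 0.4377
  sad: recall = 747/1495 = 0.4997
  anger: recall = 834/983 = 0.8484
  fear: recall = 741/1223 = 0.6059
Mean = (0.4377 + 0.4997 + 0.8484 + 0.6059) / 4 = 0.598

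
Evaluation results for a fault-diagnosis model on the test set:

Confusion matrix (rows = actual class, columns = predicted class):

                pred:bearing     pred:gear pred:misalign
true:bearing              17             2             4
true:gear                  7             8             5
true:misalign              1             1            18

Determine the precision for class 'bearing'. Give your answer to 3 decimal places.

0.680

precision = TP/(TP+FP).
bearing: TP=17, FP=7+1=8 → 17/25 = 0.6800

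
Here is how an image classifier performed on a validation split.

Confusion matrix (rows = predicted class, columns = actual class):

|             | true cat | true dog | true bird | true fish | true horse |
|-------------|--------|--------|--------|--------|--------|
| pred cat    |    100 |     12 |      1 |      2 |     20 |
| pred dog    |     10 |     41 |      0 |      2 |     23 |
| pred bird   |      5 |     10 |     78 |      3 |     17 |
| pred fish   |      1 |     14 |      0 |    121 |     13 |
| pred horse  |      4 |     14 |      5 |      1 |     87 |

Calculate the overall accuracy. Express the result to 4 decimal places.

Accuracy = trace / total = (100+41+78+121+87=427) / 584 = 427/584 = 0.7312

0.7312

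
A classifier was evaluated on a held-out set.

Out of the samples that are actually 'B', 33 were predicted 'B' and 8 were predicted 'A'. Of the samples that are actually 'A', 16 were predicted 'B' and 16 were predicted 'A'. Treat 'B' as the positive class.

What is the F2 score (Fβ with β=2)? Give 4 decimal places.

Fβ = (1+β²)·TP / ((1+β²)·TP + β²·FN + FP), with β²=4
= 5·33 / (5·33 + 4·8 + 16) = 0.7746

0.7746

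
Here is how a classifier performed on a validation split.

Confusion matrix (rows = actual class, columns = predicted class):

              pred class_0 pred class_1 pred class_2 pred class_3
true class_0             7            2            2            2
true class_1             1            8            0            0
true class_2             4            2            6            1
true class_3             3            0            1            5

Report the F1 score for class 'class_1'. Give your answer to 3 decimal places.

0.762

Treat 'class_1' as positive and all other classes as negative.
F1 score = 2·TP/(2·TP+FP+FN).
class_1: TP=8, FP=2+2+0=4, FN=1+0+0=1 → 16/21 = 0.7619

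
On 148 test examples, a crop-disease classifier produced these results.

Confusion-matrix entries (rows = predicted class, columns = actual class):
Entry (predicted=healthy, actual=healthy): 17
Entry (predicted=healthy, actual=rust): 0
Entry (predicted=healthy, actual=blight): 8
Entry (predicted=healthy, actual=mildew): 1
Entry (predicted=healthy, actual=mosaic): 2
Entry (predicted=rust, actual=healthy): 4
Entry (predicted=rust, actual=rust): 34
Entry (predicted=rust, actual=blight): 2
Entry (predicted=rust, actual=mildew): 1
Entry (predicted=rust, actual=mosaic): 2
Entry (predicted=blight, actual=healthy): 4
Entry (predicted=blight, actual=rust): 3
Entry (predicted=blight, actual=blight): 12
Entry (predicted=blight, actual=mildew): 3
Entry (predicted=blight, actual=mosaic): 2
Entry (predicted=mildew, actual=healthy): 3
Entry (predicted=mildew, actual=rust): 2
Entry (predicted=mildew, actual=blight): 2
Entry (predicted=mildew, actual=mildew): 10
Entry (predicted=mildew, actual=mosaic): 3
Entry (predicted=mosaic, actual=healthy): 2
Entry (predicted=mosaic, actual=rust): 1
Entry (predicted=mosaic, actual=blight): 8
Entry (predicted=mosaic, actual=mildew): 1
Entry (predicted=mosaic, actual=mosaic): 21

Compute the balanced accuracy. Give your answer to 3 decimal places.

0.623

Balanced accuracy = mean of per-class recall.
  healthy: recall = 17/30 = 0.5667
  rust: recall = 34/40 = 0.8500
  blight: recall = 12/32 = 0.3750
  mildew: recall = 10/16 = 0.6250
  mosaic: recall = 21/30 = 0.7000
Mean = (0.5667 + 0.8500 + 0.3750 + 0.6250 + 0.7000) / 5 = 0.623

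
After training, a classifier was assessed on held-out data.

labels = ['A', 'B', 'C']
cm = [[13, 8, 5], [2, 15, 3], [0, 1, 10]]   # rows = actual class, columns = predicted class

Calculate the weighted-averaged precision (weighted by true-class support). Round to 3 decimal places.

Per-class precision (TP/(TP+FP)):
  A: TP=13, FP=2+0=2 → 13/15 = 0.8667
  B: TP=15, FP=8+1=9 → 15/24 = 0.6250
  C: TP=10, FP=5+3=8 → 10/18 = 0.5556
Weighted-precision = Σ (supportᵢ/N)·precisionᵢ with N=57: (26/57)·0.8667 + (20/57)·0.6250 + (11/57)·0.5556 = 0.722

0.722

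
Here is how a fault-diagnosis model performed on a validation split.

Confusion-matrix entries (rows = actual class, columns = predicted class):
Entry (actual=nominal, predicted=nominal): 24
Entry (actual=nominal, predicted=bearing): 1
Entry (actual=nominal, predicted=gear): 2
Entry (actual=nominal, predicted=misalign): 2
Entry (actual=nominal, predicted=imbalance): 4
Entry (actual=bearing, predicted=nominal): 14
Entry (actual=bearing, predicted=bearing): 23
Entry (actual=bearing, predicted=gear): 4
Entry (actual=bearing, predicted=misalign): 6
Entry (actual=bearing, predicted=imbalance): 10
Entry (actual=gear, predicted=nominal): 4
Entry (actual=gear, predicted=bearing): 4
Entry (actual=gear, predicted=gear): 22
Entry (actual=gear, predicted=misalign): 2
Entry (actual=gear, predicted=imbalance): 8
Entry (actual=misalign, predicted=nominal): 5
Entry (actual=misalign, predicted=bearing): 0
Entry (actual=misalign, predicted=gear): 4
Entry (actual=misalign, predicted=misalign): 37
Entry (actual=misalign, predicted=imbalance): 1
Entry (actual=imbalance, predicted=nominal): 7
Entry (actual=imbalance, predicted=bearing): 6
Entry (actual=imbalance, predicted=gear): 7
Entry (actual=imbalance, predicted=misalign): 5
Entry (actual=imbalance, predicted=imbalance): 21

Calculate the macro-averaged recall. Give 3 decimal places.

Per-class recall (TP/(TP+FN)):
  nominal: TP=24, FN=1+2+2+4=9 → 24/33 = 0.7273
  bearing: TP=23, FN=14+4+6+10=34 → 23/57 = 0.4035
  gear: TP=22, FN=4+4+2+8=18 → 22/40 = 0.5500
  misalign: TP=37, FN=5+0+4+1=10 → 37/47 = 0.7872
  imbalance: TP=21, FN=7+6+7+5=25 → 21/46 = 0.4565
Macro-recall = mean = (0.7273 + 0.4035 + 0.5500 + 0.7872 + 0.4565) / 5 = 0.585

0.585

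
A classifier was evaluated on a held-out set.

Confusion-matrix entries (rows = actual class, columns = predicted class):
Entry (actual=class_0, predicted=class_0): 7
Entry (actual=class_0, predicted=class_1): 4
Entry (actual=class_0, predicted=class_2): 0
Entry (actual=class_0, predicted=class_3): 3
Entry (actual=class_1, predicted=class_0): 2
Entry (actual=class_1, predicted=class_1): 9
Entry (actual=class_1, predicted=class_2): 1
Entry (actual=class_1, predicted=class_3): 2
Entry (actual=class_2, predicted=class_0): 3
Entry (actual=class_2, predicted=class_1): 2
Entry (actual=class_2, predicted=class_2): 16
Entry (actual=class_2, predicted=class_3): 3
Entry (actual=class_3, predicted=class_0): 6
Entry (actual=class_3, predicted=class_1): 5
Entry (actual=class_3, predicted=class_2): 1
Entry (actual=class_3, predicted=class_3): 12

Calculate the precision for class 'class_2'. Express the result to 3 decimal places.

0.889

Treat 'class_2' as positive and all other classes as negative.
precision = TP/(TP+FP).
class_2: TP=16, FP=0+1+1=2 → 16/18 = 0.8889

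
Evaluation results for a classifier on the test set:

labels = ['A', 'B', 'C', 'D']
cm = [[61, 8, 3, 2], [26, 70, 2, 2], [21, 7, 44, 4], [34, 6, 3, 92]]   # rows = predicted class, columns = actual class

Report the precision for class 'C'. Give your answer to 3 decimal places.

0.579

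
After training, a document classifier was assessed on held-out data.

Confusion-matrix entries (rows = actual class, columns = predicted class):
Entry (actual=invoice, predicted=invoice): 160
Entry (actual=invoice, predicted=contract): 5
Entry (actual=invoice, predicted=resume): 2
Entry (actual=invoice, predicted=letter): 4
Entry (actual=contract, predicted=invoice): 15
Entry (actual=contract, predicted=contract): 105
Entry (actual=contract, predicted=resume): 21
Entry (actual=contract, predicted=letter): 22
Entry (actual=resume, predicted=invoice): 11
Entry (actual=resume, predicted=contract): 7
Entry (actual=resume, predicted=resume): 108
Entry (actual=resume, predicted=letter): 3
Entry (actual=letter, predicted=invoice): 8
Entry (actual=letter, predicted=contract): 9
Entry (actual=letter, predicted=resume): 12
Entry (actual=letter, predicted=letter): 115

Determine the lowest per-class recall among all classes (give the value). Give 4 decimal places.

0.6442

Per-class recall (TP/(TP+FN)):
  invoice: TP=160, FN=5+2+4=11 → 160/171 = 0.93567
  contract: TP=105, FN=15+21+22=58 → 105/163 = 0.64417
  resume: TP=108, FN=11+7+3=21 → 108/129 = 0.83721
  letter: TP=115, FN=8+9+12=29 → 115/144 = 0.79861
Lowest is class 'contract' with recall = 0.6442.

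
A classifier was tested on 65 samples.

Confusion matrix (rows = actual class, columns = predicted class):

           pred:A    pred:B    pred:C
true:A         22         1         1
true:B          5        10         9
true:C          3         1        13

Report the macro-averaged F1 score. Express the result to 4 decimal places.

Per-class F1 score (2·TP/(2·TP+FP+FN)):
  A: TP=22, FP=5+3=8, FN=1+1=2 → 44/54 = 0.81481
  B: TP=10, FP=1+1=2, FN=5+9=14 → 20/36 = 0.55556
  C: TP=13, FP=1+9=10, FN=3+1=4 → 26/40 = 0.65000
Macro-F1 score = mean = (0.81481 + 0.55556 + 0.65000) / 3 = 0.6735

0.6735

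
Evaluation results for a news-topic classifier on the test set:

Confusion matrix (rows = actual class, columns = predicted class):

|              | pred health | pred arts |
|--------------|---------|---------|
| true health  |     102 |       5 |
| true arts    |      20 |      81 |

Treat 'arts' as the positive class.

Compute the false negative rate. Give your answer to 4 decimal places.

0.1980

FNR = FN/(FN+TP) = 20/(20+81) = 0.1980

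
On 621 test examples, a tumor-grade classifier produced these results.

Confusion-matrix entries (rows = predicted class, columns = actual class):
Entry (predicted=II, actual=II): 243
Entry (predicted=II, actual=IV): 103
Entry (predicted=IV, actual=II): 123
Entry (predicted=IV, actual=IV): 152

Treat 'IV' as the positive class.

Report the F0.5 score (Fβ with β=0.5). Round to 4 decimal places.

0.5609

Fβ = (1+β²)·TP / ((1+β²)·TP + β²·FN + FP), with β²=1/4
= 1.25·152 / (1.25·152 + 0.25·103 + 123) = 0.5609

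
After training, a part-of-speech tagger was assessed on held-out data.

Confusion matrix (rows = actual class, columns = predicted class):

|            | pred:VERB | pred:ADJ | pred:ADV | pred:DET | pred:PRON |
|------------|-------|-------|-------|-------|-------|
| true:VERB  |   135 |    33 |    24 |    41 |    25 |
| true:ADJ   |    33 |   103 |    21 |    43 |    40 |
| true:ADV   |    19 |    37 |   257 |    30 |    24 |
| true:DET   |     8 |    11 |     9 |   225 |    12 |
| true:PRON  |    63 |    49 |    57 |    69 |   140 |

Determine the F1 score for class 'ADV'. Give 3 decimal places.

F1 score = 2·TP/(2·TP+FP+FN).
ADV: TP=257, FP=24+21+9+57=111, FN=19+37+30+24=110 → 514/735 = 0.6993

0.699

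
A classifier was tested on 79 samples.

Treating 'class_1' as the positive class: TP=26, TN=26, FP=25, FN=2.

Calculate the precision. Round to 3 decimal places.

0.510

Precision = TP/(TP+FP) = 26/(26+25) = 26/51 = 0.510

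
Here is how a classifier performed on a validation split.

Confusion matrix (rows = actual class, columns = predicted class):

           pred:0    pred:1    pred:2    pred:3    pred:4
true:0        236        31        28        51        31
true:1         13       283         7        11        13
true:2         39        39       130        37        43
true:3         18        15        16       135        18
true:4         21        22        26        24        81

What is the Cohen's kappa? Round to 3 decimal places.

Observed agreement pₒ = trace/N = 865/1368 = 0.6323
Expected agreement pₑ = Σ (rowᵢ·colᵢ)/N² = (377·327 + 327·390 + 288·207 + 202·258 + 174·186)/1368² = 0.2110
κ = (pₒ − pₑ)/(1 − pₑ) = (0.6323 − 0.2110)/(1 − 0.2110) = 0.534

0.534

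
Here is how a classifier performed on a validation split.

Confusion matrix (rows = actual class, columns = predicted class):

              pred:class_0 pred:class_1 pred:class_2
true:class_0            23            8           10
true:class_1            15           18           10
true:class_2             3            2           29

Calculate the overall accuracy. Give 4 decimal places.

Accuracy = trace / total = (23+18+29=70) / 118 = 70/118 = 0.5932

0.5932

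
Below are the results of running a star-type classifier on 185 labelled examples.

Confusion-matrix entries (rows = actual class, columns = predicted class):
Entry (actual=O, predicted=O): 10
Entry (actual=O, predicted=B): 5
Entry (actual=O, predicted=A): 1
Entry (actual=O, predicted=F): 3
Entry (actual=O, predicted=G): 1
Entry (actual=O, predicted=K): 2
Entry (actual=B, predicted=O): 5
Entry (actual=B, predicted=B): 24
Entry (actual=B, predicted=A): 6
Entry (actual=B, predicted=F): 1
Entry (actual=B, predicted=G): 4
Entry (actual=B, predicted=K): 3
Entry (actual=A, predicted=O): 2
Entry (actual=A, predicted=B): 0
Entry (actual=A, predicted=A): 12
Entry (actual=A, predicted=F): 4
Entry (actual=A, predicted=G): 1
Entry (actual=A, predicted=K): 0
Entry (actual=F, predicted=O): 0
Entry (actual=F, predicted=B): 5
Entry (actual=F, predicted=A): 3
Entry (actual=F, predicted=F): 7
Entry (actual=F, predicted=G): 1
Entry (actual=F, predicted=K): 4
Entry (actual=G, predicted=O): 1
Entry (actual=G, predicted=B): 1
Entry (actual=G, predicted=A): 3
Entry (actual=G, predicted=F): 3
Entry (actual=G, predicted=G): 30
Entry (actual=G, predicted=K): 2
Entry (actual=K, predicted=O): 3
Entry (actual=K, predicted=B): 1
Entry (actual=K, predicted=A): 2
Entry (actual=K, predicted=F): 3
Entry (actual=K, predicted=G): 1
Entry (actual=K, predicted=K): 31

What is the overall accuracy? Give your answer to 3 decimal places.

0.616

Accuracy = trace / total = (10+24+12+7+30+31=114) / 185 = 114/185 = 0.616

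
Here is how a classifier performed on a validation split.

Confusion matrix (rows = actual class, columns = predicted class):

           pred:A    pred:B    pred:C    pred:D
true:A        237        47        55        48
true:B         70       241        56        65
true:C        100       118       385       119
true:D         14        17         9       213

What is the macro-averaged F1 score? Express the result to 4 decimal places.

0.5971

Per-class F1 score (2·TP/(2·TP+FP+FN)):
  A: TP=237, FP=70+100+14=184, FN=47+55+48=150 → 474/808 = 0.58663
  B: TP=241, FP=47+118+17=182, FN=70+56+65=191 → 482/855 = 0.56374
  C: TP=385, FP=55+56+9=120, FN=100+118+119=337 → 770/1227 = 0.62755
  D: TP=213, FP=48+65+119=232, FN=14+17+9=40 → 426/698 = 0.61032
Macro-F1 score = mean = (0.58663 + 0.56374 + 0.62755 + 0.61032) / 4 = 0.5971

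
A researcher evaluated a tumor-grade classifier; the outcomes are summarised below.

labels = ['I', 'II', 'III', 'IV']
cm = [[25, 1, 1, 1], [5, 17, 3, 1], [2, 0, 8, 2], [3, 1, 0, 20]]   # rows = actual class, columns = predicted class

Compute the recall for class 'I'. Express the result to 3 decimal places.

Take TP from the diagonal, FP from the rest of the 'I' prediction marginal, FN from the rest of the 'I' actual marginal.
recall = TP/(TP+FN).
I: TP=25, FN=1+1+1=3 → 25/28 = 0.8929

0.893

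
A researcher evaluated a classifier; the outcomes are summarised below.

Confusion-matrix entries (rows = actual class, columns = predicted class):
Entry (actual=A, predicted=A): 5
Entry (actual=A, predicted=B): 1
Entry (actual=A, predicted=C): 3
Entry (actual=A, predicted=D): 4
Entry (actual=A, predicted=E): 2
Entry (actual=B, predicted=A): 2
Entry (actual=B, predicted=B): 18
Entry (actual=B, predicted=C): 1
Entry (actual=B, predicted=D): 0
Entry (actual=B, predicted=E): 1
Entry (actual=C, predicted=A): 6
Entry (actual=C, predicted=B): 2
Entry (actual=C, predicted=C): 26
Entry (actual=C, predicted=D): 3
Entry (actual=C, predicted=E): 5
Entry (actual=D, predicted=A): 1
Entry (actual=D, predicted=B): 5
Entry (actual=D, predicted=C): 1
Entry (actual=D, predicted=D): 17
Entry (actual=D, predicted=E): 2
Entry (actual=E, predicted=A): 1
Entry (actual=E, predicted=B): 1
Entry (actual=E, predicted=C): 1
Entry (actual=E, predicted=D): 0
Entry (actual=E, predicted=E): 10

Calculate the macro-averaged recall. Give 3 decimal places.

Per-class recall (TP/(TP+FN)):
  A: TP=5, FN=1+3+4+2=10 → 5/15 = 0.3333
  B: TP=18, FN=2+1+0+1=4 → 18/22 = 0.8182
  C: TP=26, FN=6+2+3+5=16 → 26/42 = 0.6190
  D: TP=17, FN=1+5+1+2=9 → 17/26 = 0.6538
  E: TP=10, FN=1+1+1+0=3 → 10/13 = 0.7692
Macro-recall = mean = (0.3333 + 0.8182 + 0.6190 + 0.6538 + 0.7692) / 5 = 0.639

0.639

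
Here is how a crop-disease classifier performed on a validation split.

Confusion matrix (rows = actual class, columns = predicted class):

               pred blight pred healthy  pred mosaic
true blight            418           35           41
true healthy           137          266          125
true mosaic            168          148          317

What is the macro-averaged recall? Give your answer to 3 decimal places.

0.617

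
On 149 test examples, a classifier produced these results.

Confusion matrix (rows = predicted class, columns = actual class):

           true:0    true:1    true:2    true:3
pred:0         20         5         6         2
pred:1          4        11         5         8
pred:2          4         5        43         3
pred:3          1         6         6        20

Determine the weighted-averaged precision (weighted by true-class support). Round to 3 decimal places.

0.638

Per-class precision (TP/(TP+FP)):
  0: TP=20, FP=5+6+2=13 → 20/33 = 0.6061
  1: TP=11, FP=4+5+8=17 → 11/28 = 0.3929
  2: TP=43, FP=4+5+3=12 → 43/55 = 0.7818
  3: TP=20, FP=1+6+6=13 → 20/33 = 0.6061
Weighted-precision = Σ (supportᵢ/N)·precisionᵢ with N=149: (29/149)·0.6061 + (27/149)·0.3929 + (60/149)·0.7818 + (33/149)·0.6061 = 0.638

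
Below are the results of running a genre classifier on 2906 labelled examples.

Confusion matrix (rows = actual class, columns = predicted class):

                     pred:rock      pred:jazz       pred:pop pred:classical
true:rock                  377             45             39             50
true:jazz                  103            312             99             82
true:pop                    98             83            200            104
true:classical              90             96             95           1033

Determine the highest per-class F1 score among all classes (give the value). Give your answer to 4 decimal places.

0.7998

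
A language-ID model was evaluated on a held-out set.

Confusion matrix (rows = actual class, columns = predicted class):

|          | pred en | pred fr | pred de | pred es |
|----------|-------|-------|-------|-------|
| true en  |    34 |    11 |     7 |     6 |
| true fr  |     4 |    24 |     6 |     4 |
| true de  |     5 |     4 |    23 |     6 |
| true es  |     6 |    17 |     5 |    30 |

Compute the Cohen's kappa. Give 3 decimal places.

0.438

Observed agreement pₒ = trace/N = 111/192 = 0.5781
Expected agreement pₑ = Σ (rowᵢ·colᵢ)/N² = (58·49 + 38·56 + 38·41 + 58·46)/192² = 0.2495
κ = (pₒ − pₑ)/(1 − pₑ) = (0.5781 − 0.2495)/(1 − 0.2495) = 0.438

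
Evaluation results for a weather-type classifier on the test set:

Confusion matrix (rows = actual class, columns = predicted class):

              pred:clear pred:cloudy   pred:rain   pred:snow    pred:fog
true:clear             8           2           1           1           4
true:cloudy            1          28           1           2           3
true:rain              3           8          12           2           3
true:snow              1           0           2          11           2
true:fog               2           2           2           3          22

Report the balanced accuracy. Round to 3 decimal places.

0.625

Balanced accuracy = mean of per-class recall.
  clear: recall = 8/16 = 0.5000
  cloudy: recall = 28/35 = 0.8000
  rain: recall = 12/28 = 0.4286
  snow: recall = 11/16 = 0.6875
  fog: recall = 22/31 = 0.7097
Mean = (0.5000 + 0.8000 + 0.4286 + 0.6875 + 0.7097) / 5 = 0.625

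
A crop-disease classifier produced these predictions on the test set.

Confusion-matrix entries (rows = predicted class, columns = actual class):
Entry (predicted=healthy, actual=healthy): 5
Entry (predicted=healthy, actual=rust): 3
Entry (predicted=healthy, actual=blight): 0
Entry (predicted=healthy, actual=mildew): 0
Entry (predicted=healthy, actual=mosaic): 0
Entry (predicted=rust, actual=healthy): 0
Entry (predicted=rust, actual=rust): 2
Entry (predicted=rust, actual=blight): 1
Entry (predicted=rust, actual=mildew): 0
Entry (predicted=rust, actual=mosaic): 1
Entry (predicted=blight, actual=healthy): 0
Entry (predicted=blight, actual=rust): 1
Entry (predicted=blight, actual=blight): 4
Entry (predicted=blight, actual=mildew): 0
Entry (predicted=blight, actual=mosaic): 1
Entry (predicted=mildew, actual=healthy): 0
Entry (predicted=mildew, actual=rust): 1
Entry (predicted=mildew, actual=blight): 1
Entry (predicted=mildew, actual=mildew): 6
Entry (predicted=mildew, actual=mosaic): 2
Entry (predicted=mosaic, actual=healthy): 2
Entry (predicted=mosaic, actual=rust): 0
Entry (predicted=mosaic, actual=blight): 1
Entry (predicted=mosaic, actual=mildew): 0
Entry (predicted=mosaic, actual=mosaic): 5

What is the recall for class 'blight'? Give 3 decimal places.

0.571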